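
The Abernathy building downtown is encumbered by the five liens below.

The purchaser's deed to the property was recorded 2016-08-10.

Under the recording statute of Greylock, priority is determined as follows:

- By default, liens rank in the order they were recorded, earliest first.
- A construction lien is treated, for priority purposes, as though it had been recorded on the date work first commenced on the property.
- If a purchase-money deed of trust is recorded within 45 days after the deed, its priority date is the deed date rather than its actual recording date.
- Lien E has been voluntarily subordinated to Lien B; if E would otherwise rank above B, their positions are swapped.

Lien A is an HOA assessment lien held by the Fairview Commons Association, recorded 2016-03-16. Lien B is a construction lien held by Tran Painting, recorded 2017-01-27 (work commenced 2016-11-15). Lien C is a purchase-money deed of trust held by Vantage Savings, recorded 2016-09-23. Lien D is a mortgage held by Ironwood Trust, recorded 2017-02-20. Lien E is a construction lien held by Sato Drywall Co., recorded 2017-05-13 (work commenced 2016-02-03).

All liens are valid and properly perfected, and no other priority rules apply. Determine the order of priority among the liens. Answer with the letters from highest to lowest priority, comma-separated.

B, A, C, E, D

Adjusting effective dates: B is treated as recorded 2016-11-15, the work-commencement date; C relates back to the deed date 2016-08-10; E is treated as recorded 2016-02-03, the work-commencement date.
By effective date, earliest first: E (2016-02-03), A (2016-03-16), C (2016-08-10), B (2016-11-15), D (2017-02-20).
The subordination applies — E was senior to B — so E and B swap.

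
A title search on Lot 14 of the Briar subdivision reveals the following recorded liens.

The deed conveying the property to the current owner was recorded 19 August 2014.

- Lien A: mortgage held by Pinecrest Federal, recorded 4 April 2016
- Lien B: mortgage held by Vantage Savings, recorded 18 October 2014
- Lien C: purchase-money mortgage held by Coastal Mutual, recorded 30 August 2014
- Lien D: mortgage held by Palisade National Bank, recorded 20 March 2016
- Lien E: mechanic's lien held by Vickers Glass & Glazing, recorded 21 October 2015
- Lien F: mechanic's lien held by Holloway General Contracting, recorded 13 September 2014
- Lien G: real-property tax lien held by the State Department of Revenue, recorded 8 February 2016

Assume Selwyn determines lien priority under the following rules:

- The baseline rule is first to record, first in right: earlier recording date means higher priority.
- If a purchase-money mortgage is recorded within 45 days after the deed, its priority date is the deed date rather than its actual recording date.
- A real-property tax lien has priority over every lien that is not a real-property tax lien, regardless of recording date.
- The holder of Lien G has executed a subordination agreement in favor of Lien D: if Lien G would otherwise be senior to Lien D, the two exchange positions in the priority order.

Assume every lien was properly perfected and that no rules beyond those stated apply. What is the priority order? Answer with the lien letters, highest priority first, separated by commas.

D, C, F, B, E, G, A

Adjusting effective dates: C's effective date is the deed date, 19 August 2014.
G, as a real-property tax lien, has superpriority and ranks first.
Among the remaining liens, by effective date: C (19 August 2014), F (13 September 2014), B (18 October 2014), E (21 October 2015), D (20 March 2016), A (4 April 2016).
The subordination applies — G was senior to D — so G and D swap.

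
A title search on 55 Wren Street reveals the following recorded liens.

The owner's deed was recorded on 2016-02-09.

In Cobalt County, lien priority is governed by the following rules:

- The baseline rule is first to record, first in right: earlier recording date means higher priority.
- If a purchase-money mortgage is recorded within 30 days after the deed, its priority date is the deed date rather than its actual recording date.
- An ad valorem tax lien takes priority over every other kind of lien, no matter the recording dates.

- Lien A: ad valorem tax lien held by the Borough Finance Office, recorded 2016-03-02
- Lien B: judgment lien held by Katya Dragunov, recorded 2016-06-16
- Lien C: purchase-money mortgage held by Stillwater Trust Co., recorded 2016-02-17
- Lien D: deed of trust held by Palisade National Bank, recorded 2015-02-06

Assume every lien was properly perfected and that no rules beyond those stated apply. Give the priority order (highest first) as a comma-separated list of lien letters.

A, D, C, B

Adjusting effective dates: C relates back to the deed date 2016-02-09.
A, as an ad valorem tax lien, has superpriority and ranks first.
Remaining liens by effective date: D (2015-02-06), C (2016-02-09), B (2016-06-16).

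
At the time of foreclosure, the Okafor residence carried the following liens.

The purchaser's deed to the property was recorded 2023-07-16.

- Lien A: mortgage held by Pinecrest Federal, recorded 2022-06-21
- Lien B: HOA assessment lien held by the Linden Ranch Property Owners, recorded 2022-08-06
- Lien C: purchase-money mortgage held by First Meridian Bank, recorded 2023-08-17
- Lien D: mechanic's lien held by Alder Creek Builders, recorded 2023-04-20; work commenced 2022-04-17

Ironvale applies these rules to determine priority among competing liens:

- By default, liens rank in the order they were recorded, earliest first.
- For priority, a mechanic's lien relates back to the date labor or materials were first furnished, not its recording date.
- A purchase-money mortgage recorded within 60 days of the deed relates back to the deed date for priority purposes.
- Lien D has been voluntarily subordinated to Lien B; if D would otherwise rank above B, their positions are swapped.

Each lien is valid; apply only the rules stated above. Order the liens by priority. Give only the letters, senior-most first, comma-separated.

B, A, D, C

Effective dates: C was recorded within the 60-day window, so its effective date is the deed date 2023-07-16; D is treated as recorded 2022-04-17, the work-commencement date.
By effective date, earliest first: D (2022-04-17), A (2022-06-21), B (2022-08-06), C (2023-07-16).
The subordination applies — D was senior to B — so D and B swap.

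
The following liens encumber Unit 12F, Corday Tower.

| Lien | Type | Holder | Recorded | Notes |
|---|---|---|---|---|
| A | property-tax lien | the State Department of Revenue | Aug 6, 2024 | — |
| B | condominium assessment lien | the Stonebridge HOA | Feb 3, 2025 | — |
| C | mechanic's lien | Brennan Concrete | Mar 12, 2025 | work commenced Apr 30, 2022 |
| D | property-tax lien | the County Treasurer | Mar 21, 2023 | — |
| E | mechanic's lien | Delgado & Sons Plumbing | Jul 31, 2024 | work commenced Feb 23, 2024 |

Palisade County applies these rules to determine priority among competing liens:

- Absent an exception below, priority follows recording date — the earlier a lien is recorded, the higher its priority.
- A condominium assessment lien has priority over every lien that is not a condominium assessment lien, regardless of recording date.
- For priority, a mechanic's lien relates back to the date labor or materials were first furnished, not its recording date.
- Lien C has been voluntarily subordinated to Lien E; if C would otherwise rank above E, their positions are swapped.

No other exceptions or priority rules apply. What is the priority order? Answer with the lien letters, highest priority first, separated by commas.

First, effective dates: C is treated as recorded Apr 30, 2022, the work-commencement date; E relates back to Feb 23, 2024 (work commenced).
B, as a condominium assessment lien, has superpriority and ranks first.
Ordering the rest by effective date: C (Apr 30, 2022), D (Mar 21, 2023), E (Feb 23, 2024), A (Aug 6, 2024).
Because C would otherwise rank above E, the subordination swaps them.

B, E, D, C, A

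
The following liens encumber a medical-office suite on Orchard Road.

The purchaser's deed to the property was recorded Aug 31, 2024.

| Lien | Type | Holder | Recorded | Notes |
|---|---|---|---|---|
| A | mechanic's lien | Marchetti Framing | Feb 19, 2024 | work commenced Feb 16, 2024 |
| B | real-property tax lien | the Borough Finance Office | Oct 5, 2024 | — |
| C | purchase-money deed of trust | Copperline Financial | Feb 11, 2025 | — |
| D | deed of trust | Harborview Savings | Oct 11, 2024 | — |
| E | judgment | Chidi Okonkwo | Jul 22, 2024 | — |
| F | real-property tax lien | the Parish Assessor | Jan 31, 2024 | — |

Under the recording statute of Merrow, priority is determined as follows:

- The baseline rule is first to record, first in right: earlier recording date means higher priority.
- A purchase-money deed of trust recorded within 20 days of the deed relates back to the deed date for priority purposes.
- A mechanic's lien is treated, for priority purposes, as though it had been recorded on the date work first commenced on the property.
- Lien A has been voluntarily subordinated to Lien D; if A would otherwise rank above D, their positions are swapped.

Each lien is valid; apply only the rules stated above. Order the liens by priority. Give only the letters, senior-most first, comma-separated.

First, effective dates: A's effective date is Feb 16, 2024, when work began; C was recorded 164 days after the deed — beyond 20 days — so no relation-back applies.
Ordering by effective date: F (Jan 31, 2024), A (Feb 16, 2024), E (Jul 22, 2024), B (Oct 5, 2024), D (Oct 11, 2024), C (Feb 11, 2025).
A would otherwise be senior to D, so under the subordination agreement A and D exchange positions.

F, D, E, B, A, C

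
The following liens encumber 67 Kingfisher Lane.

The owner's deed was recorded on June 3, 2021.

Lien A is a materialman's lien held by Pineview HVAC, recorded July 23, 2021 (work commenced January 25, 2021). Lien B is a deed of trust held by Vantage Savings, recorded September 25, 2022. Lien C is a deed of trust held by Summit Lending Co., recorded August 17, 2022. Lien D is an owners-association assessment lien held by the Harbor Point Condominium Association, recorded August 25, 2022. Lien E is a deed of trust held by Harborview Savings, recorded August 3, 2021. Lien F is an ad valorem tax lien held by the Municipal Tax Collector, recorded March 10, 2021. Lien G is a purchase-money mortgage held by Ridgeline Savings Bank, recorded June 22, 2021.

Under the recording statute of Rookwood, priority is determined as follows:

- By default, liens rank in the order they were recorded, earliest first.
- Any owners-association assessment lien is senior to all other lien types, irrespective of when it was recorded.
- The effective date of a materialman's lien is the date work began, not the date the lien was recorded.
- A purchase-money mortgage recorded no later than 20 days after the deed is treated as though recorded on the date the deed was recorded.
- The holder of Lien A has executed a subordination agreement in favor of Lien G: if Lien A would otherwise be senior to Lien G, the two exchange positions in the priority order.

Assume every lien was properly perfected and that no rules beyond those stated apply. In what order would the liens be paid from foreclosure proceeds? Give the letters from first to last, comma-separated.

Effective dates after the stated exceptions: A relates back to January 25, 2021 (work commenced); G's effective date is the deed date, June 3, 2021.
D is an owners-association assessment lien and takes priority over every other lien.
The other liens, earliest effective date first: A (January 25, 2021), F (March 10, 2021), G (June 3, 2021), E (August 3, 2021), C (August 17, 2022), B (September 25, 2022).
A would otherwise be senior to G, so under the subordination agreement A and G exchange positions.

D, G, F, A, E, C, B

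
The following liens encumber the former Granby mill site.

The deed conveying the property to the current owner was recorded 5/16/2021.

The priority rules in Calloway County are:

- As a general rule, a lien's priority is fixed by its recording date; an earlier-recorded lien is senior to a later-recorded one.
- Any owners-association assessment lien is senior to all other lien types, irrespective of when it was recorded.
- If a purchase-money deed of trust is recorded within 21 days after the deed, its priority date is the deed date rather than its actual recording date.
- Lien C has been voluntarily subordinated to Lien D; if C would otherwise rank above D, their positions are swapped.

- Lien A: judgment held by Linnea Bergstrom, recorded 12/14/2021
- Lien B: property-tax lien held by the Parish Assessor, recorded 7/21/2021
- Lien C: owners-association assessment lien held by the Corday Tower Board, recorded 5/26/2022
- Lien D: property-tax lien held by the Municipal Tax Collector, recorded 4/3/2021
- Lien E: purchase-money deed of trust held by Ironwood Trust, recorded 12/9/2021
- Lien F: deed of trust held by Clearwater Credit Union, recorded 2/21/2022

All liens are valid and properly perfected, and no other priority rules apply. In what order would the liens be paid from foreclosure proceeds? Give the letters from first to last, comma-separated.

Adjusting effective dates: E missed the 21-day window (207 days after the deed), so its recording date stands.
C is an owners-association assessment lien, so it outranks all other liens regardless of date.
Among the remaining liens, by effective date: D (4/3/2021), B (7/21/2021), E (12/9/2021), A (12/14/2021), F (2/21/2022).
C is senior to D before the subordination, so the two trade places.

D, C, B, E, A, F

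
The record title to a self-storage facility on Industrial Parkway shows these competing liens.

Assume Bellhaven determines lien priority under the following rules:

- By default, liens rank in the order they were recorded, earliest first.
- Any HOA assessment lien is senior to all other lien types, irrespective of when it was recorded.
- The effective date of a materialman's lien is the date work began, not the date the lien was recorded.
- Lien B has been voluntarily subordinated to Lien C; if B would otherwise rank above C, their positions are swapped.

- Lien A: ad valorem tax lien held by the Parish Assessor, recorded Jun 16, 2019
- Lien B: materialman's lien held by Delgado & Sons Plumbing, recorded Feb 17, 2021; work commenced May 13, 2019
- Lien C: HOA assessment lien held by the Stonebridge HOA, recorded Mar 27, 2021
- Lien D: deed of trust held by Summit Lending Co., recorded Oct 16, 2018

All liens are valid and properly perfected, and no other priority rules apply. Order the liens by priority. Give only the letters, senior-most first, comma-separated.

First, effective dates: B relates back to May 13, 2019 (work commenced).
C is an HOA assessment lien and takes priority over every other lien.
Among the remaining liens, by effective date: D (Oct 16, 2018), B (May 13, 2019), A (Jun 16, 2019).
Since B is not senior to C, the subordination leaves the order unchanged.

C, D, B, A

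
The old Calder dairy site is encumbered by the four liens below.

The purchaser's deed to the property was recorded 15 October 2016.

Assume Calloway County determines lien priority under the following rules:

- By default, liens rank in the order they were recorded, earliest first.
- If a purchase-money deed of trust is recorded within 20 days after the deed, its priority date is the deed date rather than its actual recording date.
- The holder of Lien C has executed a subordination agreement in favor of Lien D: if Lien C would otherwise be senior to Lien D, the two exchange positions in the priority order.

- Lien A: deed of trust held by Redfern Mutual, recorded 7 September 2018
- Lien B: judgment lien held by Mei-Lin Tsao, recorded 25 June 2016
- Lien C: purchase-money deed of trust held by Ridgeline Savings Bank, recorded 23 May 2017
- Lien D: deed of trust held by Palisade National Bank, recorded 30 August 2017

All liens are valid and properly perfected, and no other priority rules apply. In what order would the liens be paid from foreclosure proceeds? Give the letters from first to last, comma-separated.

B, D, C, A

Adjusting effective dates: C was recorded 220 days after the deed, outside the 20-day window, so it keeps its recording date.
Sorted by effective date: B (25 June 2016), C (23 May 2017), D (30 August 2017), A (7 September 2018).
C would otherwise be senior to D, so under the subordination agreement C and D exchange positions.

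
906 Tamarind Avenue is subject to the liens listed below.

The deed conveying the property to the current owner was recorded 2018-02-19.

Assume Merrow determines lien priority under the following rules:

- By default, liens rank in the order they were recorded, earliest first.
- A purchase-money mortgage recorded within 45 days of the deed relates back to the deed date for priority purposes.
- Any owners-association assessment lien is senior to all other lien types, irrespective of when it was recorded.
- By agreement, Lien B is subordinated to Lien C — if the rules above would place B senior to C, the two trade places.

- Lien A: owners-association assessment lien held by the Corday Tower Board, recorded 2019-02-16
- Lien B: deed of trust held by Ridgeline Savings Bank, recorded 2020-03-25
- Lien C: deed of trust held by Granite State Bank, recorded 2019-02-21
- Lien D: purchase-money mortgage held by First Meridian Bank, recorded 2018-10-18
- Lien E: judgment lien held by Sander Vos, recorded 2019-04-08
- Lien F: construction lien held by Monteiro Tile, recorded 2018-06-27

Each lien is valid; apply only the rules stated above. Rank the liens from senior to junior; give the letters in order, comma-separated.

A, F, D, C, E, B

Adjusting effective dates: D missed the 45-day window (241 days after the deed), so its recording date stands.
A, as an owners-association assessment lien, has superpriority and ranks first.
The other liens, earliest effective date first: F (2018-06-27), D (2018-10-18), C (2019-02-21), E (2019-04-08), B (2020-03-25).
B is already junior to C, so the subordination agreement changes nothing.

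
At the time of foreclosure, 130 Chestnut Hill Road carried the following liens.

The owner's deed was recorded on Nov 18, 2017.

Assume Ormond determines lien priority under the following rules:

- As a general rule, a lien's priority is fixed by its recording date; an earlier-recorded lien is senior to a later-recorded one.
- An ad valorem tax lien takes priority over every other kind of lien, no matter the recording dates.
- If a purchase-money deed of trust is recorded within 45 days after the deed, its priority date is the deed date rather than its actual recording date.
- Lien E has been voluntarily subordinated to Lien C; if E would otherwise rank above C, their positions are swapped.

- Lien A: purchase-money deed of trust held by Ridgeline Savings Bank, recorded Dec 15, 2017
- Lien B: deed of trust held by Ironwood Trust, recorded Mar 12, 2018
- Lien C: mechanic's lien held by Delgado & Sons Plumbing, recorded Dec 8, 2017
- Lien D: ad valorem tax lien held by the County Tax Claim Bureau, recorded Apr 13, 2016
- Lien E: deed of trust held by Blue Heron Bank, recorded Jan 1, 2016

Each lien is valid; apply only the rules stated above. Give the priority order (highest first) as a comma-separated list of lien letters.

Adjusting effective dates: A's effective date is the deed date, Nov 18, 2017.
As an ad valorem tax lien, D is senior to every other lien.
Among the remaining liens, by effective date: E (Jan 1, 2016), A (Nov 18, 2017), C (Dec 8, 2017), B (Mar 12, 2018).
E is senior to C before the subordination, so the two trade places.

D, C, A, E, B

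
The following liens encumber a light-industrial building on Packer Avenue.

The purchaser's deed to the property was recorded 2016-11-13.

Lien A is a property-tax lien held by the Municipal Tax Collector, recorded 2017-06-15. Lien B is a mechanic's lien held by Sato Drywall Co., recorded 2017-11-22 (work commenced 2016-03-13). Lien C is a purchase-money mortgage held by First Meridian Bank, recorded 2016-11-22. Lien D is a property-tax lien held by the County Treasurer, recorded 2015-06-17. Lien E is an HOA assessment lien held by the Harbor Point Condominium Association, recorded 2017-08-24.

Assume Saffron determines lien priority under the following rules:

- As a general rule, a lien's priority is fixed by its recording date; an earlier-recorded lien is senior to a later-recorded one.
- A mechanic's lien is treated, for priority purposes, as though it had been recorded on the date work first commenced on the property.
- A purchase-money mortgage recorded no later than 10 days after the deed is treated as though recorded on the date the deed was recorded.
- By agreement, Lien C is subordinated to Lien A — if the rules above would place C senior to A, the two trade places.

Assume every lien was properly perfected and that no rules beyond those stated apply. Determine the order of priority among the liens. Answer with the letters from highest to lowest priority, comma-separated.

Effective dates: B's effective date is 2016-03-13, when work began; C relates back to the deed date 2016-11-13.
By effective date, earliest first: D (2015-06-17), B (2016-03-13), C (2016-11-13), A (2017-06-15), E (2017-08-24).
Because C would otherwise rank above A, the subordination swaps them.

D, B, A, C, E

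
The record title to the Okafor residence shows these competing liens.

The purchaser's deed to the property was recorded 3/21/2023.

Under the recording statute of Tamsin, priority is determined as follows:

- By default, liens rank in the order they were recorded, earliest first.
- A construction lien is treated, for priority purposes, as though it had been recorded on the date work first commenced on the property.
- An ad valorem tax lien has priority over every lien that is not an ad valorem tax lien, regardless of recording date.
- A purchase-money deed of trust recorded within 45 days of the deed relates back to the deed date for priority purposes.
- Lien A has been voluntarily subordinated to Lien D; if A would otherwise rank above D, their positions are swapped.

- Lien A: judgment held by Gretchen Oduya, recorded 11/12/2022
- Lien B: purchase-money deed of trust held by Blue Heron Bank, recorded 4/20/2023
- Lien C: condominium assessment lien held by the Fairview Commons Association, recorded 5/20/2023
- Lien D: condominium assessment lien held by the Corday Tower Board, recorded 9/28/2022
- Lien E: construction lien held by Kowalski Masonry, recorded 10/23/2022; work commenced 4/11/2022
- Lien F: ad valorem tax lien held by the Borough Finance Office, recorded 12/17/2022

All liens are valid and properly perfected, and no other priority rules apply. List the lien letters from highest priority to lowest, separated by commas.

Effective dates: B relates back to the deed date 3/21/2023; E relates back to 4/11/2022 (work commenced).
F, as an ad valorem tax lien, has superpriority and ranks first.
Remaining liens by effective date: E (4/11/2022), D (9/28/2022), A (11/12/2022), B (3/21/2023), C (5/20/2023).
A is already junior to D, so the subordination agreement changes nothing.

F, E, D, A, B, C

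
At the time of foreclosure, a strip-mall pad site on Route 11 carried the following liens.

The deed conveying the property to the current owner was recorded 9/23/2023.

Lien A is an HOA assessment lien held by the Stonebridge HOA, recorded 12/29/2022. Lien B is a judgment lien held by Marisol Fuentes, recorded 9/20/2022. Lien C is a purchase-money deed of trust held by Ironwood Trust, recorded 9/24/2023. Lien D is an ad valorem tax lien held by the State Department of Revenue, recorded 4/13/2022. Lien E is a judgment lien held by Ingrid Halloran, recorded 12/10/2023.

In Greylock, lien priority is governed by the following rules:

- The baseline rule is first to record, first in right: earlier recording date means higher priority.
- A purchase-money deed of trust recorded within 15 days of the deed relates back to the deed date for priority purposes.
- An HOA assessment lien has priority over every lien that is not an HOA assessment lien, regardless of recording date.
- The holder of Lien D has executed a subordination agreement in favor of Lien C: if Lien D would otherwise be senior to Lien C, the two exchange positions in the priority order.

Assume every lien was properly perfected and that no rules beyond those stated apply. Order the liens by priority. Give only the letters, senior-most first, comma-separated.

A, C, B, D, E

Effective dates after the stated exceptions: C was recorded within the 15-day window, so its effective date is the deed date 9/23/2023.
A is an HOA assessment lien, so it outranks all other liens regardless of date.
Among the remaining liens, by effective date: D (4/13/2022), B (9/20/2022), C (9/23/2023), E (12/10/2023).
D is senior to C before the subordination, so the two trade places.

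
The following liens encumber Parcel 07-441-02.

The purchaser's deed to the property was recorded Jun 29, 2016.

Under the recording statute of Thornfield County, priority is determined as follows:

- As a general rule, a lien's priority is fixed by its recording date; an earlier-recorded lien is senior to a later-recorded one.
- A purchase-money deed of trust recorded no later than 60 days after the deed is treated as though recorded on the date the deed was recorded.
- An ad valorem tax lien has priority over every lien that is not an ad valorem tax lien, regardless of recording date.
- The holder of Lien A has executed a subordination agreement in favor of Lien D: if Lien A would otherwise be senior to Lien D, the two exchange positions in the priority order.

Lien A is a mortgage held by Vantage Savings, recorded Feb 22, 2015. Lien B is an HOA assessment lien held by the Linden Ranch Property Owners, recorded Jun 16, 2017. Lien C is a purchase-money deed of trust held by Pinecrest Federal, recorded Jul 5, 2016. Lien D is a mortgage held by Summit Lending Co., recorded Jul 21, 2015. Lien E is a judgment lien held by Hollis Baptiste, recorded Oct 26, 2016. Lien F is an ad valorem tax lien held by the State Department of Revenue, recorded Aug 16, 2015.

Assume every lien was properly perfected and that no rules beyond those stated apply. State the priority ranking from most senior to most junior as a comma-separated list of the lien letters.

Effective dates: C relates back to the deed date Jun 29, 2016.
F is an ad valorem tax lien and takes priority over every other lien.
Remaining liens by effective date: A (Feb 22, 2015), D (Jul 21, 2015), C (Jun 29, 2016), E (Oct 26, 2016), B (Jun 16, 2017).
A is senior to D before the subordination, so the two trade places.

F, D, A, C, E, B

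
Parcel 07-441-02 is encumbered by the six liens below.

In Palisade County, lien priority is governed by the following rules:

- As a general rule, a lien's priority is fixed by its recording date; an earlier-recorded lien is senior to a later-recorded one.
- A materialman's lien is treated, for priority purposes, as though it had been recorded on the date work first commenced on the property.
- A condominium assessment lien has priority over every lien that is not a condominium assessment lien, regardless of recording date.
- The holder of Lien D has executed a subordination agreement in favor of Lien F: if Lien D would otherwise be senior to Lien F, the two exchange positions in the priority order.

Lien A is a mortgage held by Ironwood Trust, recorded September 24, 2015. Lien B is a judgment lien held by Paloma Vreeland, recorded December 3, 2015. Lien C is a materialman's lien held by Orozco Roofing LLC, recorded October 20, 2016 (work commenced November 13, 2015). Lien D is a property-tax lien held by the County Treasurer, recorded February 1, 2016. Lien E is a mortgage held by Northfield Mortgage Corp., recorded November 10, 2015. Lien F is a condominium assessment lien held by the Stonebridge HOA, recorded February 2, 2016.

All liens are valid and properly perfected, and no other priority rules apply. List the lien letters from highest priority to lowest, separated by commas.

F, A, E, C, B, D

First, effective dates: C is treated as recorded November 13, 2015, the work-commencement date.
As a condominium assessment lien, F is senior to every other lien.
The other liens, earliest effective date first: A (September 24, 2015), E (November 10, 2015), C (November 13, 2015), B (December 3, 2015), D (February 1, 2016).
Since D is not senior to F, the subordination leaves the order unchanged.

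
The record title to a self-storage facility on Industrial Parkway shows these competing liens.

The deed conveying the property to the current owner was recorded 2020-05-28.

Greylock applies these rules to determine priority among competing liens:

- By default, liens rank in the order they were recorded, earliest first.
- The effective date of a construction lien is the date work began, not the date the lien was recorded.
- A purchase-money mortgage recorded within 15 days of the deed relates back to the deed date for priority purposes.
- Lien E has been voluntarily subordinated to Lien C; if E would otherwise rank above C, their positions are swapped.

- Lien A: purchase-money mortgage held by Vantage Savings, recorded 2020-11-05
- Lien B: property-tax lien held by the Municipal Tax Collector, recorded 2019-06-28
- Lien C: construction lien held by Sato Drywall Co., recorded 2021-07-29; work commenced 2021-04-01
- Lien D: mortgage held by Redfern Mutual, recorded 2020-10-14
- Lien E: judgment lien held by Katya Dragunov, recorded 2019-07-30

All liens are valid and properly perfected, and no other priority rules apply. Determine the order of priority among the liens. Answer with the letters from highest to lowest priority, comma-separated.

Effective dates: A was recorded 161 days after the deed — beyond 15 days — so no relation-back applies; C relates back to 2021-04-01 (work commenced).
By effective date: B (2019-06-28), E (2019-07-30), D (2020-10-14), A (2020-11-05), C (2021-04-01).
Because E would otherwise rank above C, the subordination swaps them.

B, C, D, A, E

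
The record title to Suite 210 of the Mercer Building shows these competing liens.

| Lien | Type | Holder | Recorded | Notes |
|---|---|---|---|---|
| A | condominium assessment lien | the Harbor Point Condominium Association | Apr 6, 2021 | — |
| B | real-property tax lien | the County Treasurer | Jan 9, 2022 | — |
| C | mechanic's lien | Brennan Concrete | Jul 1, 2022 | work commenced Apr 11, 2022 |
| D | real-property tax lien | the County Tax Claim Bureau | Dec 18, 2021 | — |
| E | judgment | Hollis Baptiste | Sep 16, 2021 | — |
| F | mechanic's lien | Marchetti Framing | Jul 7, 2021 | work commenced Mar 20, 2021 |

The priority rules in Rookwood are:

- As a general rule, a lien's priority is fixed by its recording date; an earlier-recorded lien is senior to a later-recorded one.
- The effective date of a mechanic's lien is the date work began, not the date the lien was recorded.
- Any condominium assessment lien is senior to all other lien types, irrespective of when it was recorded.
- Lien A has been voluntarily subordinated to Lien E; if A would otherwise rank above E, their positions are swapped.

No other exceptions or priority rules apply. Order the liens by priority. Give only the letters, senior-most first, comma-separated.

Effective dates after the stated exceptions: C relates back to Apr 11, 2022 (work commenced); F is treated as recorded Mar 20, 2021, the work-commencement date.
As a condominium assessment lien, A is senior to every other lien.
Remaining liens by effective date: F (Mar 20, 2021), E (Sep 16, 2021), D (Dec 18, 2021), B (Jan 9, 2022), C (Apr 11, 2022).
Because A would otherwise rank above E, the subordination swaps them.

E, F, A, D, B, C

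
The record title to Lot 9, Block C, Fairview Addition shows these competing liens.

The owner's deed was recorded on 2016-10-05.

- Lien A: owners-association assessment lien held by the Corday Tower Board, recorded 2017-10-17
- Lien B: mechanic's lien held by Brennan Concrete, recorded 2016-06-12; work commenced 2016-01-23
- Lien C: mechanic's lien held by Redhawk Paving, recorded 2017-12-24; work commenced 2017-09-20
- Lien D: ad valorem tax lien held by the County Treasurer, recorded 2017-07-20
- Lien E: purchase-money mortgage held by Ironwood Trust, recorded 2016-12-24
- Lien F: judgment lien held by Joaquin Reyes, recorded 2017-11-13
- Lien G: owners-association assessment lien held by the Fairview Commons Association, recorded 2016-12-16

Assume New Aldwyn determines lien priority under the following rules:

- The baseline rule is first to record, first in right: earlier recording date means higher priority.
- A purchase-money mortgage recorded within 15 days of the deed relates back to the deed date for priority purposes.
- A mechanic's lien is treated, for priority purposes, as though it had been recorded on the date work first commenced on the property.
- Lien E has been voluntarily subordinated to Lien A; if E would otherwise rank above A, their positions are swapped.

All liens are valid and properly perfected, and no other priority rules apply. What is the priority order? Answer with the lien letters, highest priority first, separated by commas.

B, G, A, D, C, E, F

Effective dates: B relates back to 2016-01-23 (work commenced); C relates back to 2017-09-20 (work commenced); E missed the 15-day window (80 days after the deed), so its recording date stands.
By effective date, earliest first: B (2016-01-23), G (2016-12-16), E (2016-12-24), D (2017-07-20), C (2017-09-20), A (2017-10-17), F (2017-11-13).
Because E would otherwise rank above A, the subordination swaps them.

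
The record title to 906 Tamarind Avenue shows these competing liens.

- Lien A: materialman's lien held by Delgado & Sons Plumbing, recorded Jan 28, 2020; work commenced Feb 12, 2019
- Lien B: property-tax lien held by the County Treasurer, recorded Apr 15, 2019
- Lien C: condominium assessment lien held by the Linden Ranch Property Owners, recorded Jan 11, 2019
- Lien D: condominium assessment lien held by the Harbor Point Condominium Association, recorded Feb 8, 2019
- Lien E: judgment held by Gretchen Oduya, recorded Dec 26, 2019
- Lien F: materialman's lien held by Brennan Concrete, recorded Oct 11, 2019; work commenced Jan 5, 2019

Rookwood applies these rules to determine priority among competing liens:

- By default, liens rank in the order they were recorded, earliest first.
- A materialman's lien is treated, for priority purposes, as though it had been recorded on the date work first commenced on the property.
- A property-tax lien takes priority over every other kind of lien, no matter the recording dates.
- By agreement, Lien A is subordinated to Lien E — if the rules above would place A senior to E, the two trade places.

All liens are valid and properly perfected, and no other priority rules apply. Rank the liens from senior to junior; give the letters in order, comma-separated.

Adjusting effective dates: A's effective date is Feb 12, 2019, when work began; F's effective date is Jan 5, 2019, when work began.
B is a property-tax lien, so it outranks all other liens regardless of date.
Among the remaining liens, by effective date: F (Jan 5, 2019), C (Jan 11, 2019), D (Feb 8, 2019), A (Feb 12, 2019), E (Dec 26, 2019).
A is senior to E before the subordination, so the two trade places.

B, F, C, D, E, A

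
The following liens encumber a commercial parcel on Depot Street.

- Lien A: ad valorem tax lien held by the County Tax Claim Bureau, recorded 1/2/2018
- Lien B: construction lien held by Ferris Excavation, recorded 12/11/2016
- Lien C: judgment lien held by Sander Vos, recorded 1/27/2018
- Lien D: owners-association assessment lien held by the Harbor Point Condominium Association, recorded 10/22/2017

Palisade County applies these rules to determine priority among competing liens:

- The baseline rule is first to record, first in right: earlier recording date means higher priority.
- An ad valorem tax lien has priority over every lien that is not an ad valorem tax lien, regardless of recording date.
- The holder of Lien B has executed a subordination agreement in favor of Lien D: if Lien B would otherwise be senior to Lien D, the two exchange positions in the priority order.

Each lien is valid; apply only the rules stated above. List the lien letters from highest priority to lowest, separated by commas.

A, D, B, C

As an ad valorem tax lien, A is senior to every other lien.
Remaining liens by effective date: B (12/11/2016), D (10/22/2017), C (1/27/2018).
B is senior to D before the subordination, so the two trade places.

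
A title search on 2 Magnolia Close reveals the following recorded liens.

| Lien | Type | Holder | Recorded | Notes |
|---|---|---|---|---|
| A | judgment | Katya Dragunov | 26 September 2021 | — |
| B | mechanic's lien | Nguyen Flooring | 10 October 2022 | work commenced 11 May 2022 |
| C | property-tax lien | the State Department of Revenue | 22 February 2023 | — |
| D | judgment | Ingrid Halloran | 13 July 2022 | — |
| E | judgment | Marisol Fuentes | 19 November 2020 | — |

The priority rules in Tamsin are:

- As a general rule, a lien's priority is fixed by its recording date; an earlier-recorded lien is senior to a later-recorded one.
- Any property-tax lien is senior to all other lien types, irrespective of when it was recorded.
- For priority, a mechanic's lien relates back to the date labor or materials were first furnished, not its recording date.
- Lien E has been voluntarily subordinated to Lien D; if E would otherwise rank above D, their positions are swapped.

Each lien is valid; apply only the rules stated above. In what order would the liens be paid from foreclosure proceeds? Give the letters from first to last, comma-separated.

Effective dates: B is treated as recorded 11 May 2022, the work-commencement date.
C, as a property-tax lien, has superpriority and ranks first.
The other liens, earliest effective date first: E (19 November 2020), A (26 September 2021), B (11 May 2022), D (13 July 2022).
E is senior to D before the subordination, so the two trade places.

C, D, A, B, E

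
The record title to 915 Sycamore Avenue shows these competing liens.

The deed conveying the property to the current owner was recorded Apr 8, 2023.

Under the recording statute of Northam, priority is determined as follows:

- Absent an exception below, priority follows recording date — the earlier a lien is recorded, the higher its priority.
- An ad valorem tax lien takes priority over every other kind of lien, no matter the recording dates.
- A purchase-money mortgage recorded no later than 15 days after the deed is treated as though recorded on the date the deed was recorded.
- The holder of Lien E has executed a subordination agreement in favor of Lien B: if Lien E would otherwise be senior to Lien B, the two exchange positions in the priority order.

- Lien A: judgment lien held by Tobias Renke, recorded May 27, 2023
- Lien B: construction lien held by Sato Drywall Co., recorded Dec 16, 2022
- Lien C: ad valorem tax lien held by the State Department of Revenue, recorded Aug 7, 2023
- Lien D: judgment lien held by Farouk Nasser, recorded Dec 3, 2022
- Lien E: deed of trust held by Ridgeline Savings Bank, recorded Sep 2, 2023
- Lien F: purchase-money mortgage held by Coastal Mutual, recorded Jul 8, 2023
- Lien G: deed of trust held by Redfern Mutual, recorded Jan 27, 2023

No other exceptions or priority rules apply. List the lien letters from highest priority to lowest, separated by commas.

Adjusting effective dates: F missed the 15-day window (91 days after the deed), so its recording date stands.
C, as an ad valorem tax lien, has superpriority and ranks first.
The other liens, earliest effective date first: D (Dec 3, 2022), B (Dec 16, 2022), G (Jan 27, 2023), A (May 27, 2023), F (Jul 8, 2023), E (Sep 2, 2023).
Since E is not senior to B, the subordination leaves the order unchanged.

C, D, B, G, A, F, E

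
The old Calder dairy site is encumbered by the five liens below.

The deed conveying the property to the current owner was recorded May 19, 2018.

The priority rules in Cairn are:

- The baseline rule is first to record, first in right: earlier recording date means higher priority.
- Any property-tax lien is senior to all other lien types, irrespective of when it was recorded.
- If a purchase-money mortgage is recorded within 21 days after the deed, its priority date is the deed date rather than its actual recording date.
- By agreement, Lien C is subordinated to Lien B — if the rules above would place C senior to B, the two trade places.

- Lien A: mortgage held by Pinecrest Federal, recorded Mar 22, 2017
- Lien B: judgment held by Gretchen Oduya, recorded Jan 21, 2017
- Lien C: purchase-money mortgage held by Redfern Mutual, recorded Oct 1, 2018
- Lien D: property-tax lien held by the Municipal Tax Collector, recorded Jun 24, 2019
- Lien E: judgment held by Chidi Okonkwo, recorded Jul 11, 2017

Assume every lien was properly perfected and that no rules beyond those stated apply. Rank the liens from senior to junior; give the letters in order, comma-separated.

First, effective dates: C was recorded 135 days after the deed, outside the 21-day window, so it keeps its recording date.
D, as a property-tax lien, has superpriority and ranks first.
Among the remaining liens, by effective date: B (Jan 21, 2017), A (Mar 22, 2017), E (Jul 11, 2017), C (Oct 1, 2018).
Since C is not senior to B, the subordination leaves the order unchanged.

D, B, A, E, C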